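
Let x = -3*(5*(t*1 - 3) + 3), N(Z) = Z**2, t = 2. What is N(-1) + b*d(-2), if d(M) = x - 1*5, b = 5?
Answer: 6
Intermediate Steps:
x = 6 (x = -3*(5*(2*1 - 3) + 3) = -3*(5*(2 - 3) + 3) = -3*(5*(-1) + 3) = -3*(-5 + 3) = -3*(-2) = 6)
d(M) = 1 (d(M) = 6 - 1*5 = 6 - 5 = 1)
N(-1) + b*d(-2) = (-1)**2 + 5*1 = 1 + 5 = 6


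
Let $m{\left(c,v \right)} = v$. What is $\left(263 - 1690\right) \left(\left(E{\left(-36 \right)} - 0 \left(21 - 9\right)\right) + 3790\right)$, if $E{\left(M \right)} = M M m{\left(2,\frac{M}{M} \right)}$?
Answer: $-7257722$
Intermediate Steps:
$E{\left(M \right)} = M^{2}$ ($E{\left(M \right)} = M M \frac{M}{M} = M^{2} \cdot 1 = M^{2}$)
$\left(263 - 1690\right) \left(\left(E{\left(-36 \right)} - 0 \left(21 - 9\right)\right) + 3790\right) = \left(263 - 1690\right) \left(\left(\left(-36\right)^{2} - 0 \left(21 - 9\right)\right) + 3790\right) = - 1427 \left(\left(1296 - 0 \cdot 12\right) + 3790\right) = - 1427 \left(\left(1296 - 0\right) + 3790\right) = - 1427 \left(\left(1296 + 0\right) + 3790\right) = - 1427 \left(1296 + 3790\right) = \left(-1427\right) 5086 = -7257722$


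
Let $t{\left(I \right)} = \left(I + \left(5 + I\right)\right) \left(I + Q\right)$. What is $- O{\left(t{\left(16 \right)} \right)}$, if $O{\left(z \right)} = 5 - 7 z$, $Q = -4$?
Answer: $3103$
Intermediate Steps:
$t{\left(I \right)} = \left(-4 + I\right) \left(5 + 2 I\right)$ ($t{\left(I \right)} = \left(I + \left(5 + I\right)\right) \left(I - 4\right) = \left(5 + 2 I\right) \left(-4 + I\right) = \left(-4 + I\right) \left(5 + 2 I\right)$)
$- O{\left(t{\left(16 \right)} \right)} = - (5 - 7 \left(-20 - 48 + 2 \cdot 16^{2}\right)) = - (5 - 7 \left(-20 - 48 + 2 \cdot 256\right)) = - (5 - 7 \left(-20 - 48 + 512\right)) = - (5 - 3108) = \left(-1\right) \left(-3103\right) = 3103$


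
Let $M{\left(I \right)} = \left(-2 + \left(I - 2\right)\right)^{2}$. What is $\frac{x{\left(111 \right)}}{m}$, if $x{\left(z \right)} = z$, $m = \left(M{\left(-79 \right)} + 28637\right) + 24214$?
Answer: $\frac{111}{59740} \approx 0.0018581$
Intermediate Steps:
$M{\left(I \right)} = \left(-4 + I\right)^{2}$ ($M{\left(I \right)} = \left(-2 + \left(I - 2\right)\right)^{2} = \left(-2 + \left(-2 + I\right)\right)^{2} = \left(-4 + I\right)^{2}$)
$m = 59740$ ($m = \left(\left(-4 - 79\right)^{2} + 28637\right) + 24214 = \left(\left(-83\right)^{2} + 28637\right) + 24214 = \left(6889 + 28637\right) + 24214 = 35526 + 24214 = 59740$)
$\frac{x{\left(111 \right)}}{m} = \frac{111}{59740}$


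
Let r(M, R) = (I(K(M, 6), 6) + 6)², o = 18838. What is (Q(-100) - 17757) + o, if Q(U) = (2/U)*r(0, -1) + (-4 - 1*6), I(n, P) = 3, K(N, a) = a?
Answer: 53469/50 ≈ 1069.4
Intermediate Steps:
r(M, R) = 81 (r(M, R) = (3 + 6)² = 9² = 81)
Q(U) = -10 + 162/U (Q(U) = (2/U)*81 + (-4 - 1*6) = 162/U + (-4 - 6) = 162/U - 10 = -10 + 162/U)
(Q(-100) - 17757) + o = ((-10 + 162/(-100)) - 17757) + 18838 = ((-10 + 162*(-1/100)) - 17757) + 18838 = ((-10 - 81/50) - 17757) + 18838 = (-581/50 - 17757) + 18838 = -888431/50 + 18838 = 53469/50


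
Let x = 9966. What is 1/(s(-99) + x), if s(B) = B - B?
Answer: 1/9966 ≈ 0.00010034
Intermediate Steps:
s(B) = 0
1/(s(-99) + x) = 1/(0 + 9966) = 1/9966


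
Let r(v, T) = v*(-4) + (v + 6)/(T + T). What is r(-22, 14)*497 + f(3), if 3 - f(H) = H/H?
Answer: 43454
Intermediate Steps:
f(H) = 2 (f(H) = 3 - H/H = 3 - 1*1 = 3 - 1 = 2)
r(v, T) = -4*v + (6 + v)/(2*T) (r(v, T) = -4*v + (6 + v)/((2*T)) = -4*v + (6 + v)*(1/(2*T)) = -4*v + (6 + v)/(2*T))
r(-22, 14)*497 + f(3) = ((1/2)*(6 - 22 - 8*14*(-22))/14)*497 + 2 = ((1/2)*(1/14)*(6 - 22 + 2464))*497 + 2 = ((1/2)*(1/14)*2448)*497 + 2 = (612/7)*497 + 2 = 43452 + 2 = 43454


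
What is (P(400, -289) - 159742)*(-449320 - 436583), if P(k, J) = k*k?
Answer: -228562974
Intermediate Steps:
P(k, J) = k**2
(P(400, -289) - 159742)*(-449320 - 436583) = (400**2 - 159742)*(-449320 - 436583) = (160000 - 159742)*(-885903) = 258*(-885903) = -228562974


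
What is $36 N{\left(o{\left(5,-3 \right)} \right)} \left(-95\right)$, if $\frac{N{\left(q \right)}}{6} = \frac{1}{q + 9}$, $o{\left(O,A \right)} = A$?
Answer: $-3420$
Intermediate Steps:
$N{\left(q \right)} = \frac{6}{9 + q}$ ($N{\left(q \right)} = \frac{6}{q + 9} = \frac{6}{9 + q}$)
$36 N{\left(o{\left(5,-3 \right)} \right)} \left(-95\right) = 36 \frac{6}{9 - 3} \left(-95\right) = 36 \cdot \frac{6}{6} \left(-95\right) = 36 \cdot 6 \cdot \frac{1}{6} \left(-95\right) = 36 \cdot 1 \left(-95\right) = 36 \left(-95\right) = -3420$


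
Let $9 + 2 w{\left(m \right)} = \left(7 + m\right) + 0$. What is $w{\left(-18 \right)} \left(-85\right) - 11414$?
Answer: $-10564$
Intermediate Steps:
$w{\left(m \right)} = -1 + \frac{m}{2}$ ($w{\left(m \right)} = - \frac{9}{2} + \frac{\left(7 + m\right) + 0}{2} = - \frac{9}{2} + \frac{7 + m}{2} = - \frac{9}{2} + \left(\frac{7}{2} + \frac{m}{2}\right) = -1 + \frac{m}{2}$)
$w{\left(-18 \right)} \left(-85\right) - 11414 = \left(-1 + \frac{1}{2} \left(-18\right)\right) \left(-85\right) - 11414 = \left(-1 - 9\right) \left(-85\right) - 11414 = \left(-10\right) \left(-85\right) - 11414 = 850 - 11414 = -10564$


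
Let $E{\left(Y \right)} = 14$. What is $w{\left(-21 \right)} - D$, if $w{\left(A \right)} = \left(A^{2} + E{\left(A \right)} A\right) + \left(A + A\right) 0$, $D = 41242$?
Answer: $-41095$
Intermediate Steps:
$w{\left(A \right)} = A^{2} + 14 A$ ($w{\left(A \right)} = \left(A^{2} + 14 A\right) + \left(A + A\right) 0 = \left(A^{2} + 14 A\right) + 2 A 0 = \left(A^{2} + 14 A\right) + 0 = A^{2} + 14 A$)
$w{\left(-21 \right)} - D = - 21 \left(14 - 21\right) - 41242 = \left(-21\right) \left(-7\right) - 41242 = 147 - 41242 = -41095$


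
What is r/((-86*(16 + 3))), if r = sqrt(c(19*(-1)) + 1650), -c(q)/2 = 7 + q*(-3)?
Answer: -sqrt(1522)/1634 ≈ -0.023876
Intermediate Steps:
c(q) = -14 + 6*q (c(q) = -2*(7 + q*(-3)) = -2*(7 - 3*q) = -14 + 6*q)
r = sqrt(1522) (r = sqrt((-14 + 6*(19*(-1))) + 1650) = sqrt((-14 + 6*(-19)) + 1650) = sqrt((-14 - 114) + 1650) = sqrt(-128 + 1650) = sqrt(1522) ≈ 39.013)
r/((-86*(16 + 3))) = sqrt(1522)/((-86*(16 + 3))) = sqrt(1522)/((-86*19)) = sqrt(1522)/(-1634) = sqrt(1522)*(-1/1634) = -sqrt(1522)/1634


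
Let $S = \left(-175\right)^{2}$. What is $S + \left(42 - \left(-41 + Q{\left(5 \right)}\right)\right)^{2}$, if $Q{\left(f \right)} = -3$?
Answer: $38021$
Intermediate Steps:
$S = 30625$
$S + \left(42 - \left(-41 + Q{\left(5 \right)}\right)\right)^{2} = 30625 + \left(42 + \left(41 - -3\right)\right)^{2} = 30625 + \left(42 + \left(41 + 3\right)\right)^{2} = 30625 + \left(42 + 44\right)^{2} = 30625 + 86^{2} = 30625 + 7396 = 38021$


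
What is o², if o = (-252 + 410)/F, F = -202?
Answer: 6241/10201 ≈ 0.61180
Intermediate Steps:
o = -79/101 (o = (-252 + 410)/(-202) = 158*(-1/202) = -79/101 ≈ -0.78218)
o² = (-79/101)² = 6241/10201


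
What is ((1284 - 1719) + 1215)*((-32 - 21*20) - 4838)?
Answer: -4126200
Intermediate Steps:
((1284 - 1719) + 1215)*((-32 - 21*20) - 4838) = (-435 + 1215)*((-32 - 420) - 4838) = 780*(-452 - 4838) = 780*(-5290) = -4126200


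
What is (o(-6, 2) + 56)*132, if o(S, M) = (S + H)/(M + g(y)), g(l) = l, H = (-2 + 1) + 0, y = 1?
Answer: 7084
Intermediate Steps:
H = -1 (H = -1 + 0 = -1)
o(S, M) = (-1 + S)/(1 + M) (o(S, M) = (S - 1)/(M + 1) = (-1 + S)/(1 + M))
(o(-6, 2) + 56)*132 = ((-1 - 6)/(1 + 2) + 56)*132 = (-7/3 + 56)*132 = (161/3)*132 = 7084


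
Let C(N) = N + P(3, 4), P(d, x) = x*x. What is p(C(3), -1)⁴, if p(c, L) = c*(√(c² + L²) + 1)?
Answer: 17360972657 + 189226092*√362 ≈ 2.0961e+10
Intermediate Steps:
P(d, x) = x²
C(N) = 16 + N (C(N) = N + 4² = N + 16 = 16 + N)
p(c, L) = c*(1 + √(L² + c²)) (p(c, L) = c*(√(L² + c²) + 1) = c*(1 + √(L² + c²)))
p(C(3), -1)⁴ = ((16 + 3)*(1 + √((-1)² + (16 + 3)²)))⁴ = (19*(1 + √(1 + 19²)))⁴ = (19*(1 + √(1 + 361)))⁴ = (19*(1 + √362))⁴ = (19 + 19*√362)⁴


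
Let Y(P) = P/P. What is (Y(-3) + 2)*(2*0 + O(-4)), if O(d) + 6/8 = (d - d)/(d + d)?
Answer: -9/4 ≈ -2.2500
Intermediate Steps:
O(d) = -¾ (O(d) = -¾ + (d - d)/(d + d) = -¾ + 0/((2*d)) = -¾ + 0*(1/(2*d)) = -¾ + 0 = -¾)
Y(P) = 1
(Y(-3) + 2)*(2*0 + O(-4)) = (1 + 2)*(2*0 - ¾) = 3*(0 - ¾) = 3*(-¾) = -9/4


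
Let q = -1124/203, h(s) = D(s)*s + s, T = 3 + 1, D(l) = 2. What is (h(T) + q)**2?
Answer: 1721344/41209 ≈ 41.771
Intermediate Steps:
T = 4
h(s) = 3*s (h(s) = 2*s + s = 3*s)
q = -1124/203 (q = -1124*1/203 = -1124/203 ≈ -5.5369)
(h(T) + q)**2 = (3*4 - 1124/203)**2 = (12 - 1124/203)**2 = (1312/203)**2 = 1721344/41209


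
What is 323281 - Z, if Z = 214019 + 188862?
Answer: -79600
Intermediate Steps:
Z = 402881
323281 - Z = 323281 - 1*402881 = 323281 - 402881 = -79600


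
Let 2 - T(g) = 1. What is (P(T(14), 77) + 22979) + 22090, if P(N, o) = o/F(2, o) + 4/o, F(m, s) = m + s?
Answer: 274160972/6083 ≈ 45070.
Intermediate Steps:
T(g) = 1 (T(g) = 2 - 1*1 = 2 - 1 = 1)
P(N, o) = 4/o + o/(2 + o) (P(N, o) = o/(2 + o) + 4/o = 4/o + o/(2 + o))
(P(T(14), 77) + 22979) + 22090 = ((4/77 + 77/(2 + 77)) + 22979) + 22090 = ((4*(1/77) + 77/79) + 22979) + 22090 = ((4/77 + 77*(1/79)) + 22979) + 22090 = ((4/77 + 77/79) + 22979) + 22090 = (6245/6083 + 22979) + 22090 = 139787502/6083 + 22090 = 274160972/6083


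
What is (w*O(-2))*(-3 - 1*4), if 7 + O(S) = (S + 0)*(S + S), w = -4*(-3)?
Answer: -84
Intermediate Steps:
w = 12
O(S) = -7 + 2*S² (O(S) = -7 + (S + 0)*(S + S) = -7 + S*(2*S) = -7 + 2*S²)
(w*O(-2))*(-3 - 1*4) = (12*(-7 + 2*(-2)²))*(-3 - 1*4) = (12*(-7 + 2*4))*(-3 - 4) = (12*(-7 + 8))*(-7) = (12*1)*(-7) = 12*(-7) = -84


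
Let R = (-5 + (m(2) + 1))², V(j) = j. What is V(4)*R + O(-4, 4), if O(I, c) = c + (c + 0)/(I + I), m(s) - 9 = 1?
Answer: 295/2 ≈ 147.50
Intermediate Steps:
m(s) = 10 (m(s) = 9 + 1 = 10)
O(I, c) = c + c/(2*I) (O(I, c) = c + c/((2*I)) = c + c*(1/(2*I)) = c + c/(2*I))
R = 36 (R = (-5 + (10 + 1))² = (-5 + 11)² = 6² = 36)
V(4)*R + O(-4, 4) = 4*36 + (4 + (½)*4/(-4)) = 144 + (4 + (½)*4*(-¼)) = 144 + (4 - ½) = 144 + 7/2 = 295/2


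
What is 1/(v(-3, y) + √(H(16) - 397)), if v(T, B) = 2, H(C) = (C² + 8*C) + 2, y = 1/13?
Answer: 2/15 - I*√11/15 ≈ 0.13333 - 0.22111*I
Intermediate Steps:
y = 1/13 ≈ 0.076923
H(C) = 2 + C² + 8*C
1/(v(-3, y) + √(H(16) - 397)) = 1/(2 + √((2 + 16² + 8*16) - 397)) = 1/(2 + √((2 + 256 + 128) - 397)) = 1/(2 + √(386 - 397)) = 1/(2 + √(-11)) = 1/(2 + I*√11)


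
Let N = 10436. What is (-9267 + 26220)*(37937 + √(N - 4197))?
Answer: 643145961 + 16953*√6239 ≈ 6.4449e+8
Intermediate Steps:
(-9267 + 26220)*(37937 + √(N - 4197)) = (-9267 + 26220)*(37937 + √(10436 - 4197)) = 16953*(37937 + √6239) = 643145961 + 16953*√6239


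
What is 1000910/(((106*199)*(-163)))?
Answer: -500455/1719161 ≈ -0.29110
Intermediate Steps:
1000910/(((106*199)*(-163))) = 1000910/((21094*(-163))) = 1000910/(-3438322) = 1000910*(-1/3438322) = -500455/1719161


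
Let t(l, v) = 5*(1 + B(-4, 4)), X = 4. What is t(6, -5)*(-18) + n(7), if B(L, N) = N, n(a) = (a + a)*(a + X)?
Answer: -296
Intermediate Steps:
n(a) = 2*a*(4 + a) (n(a) = (a + a)*(a + 4) = (2*a)*(4 + a) = 2*a*(4 + a))
t(l, v) = 25 (t(l, v) = 5*(1 + 4) = 5*5 = 25)
t(6, -5)*(-18) + n(7) = 25*(-18) + 2*7*(4 + 7) = -450 + 2*7*11 = -450 + 154 = -296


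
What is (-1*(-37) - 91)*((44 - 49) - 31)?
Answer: 1944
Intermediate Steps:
(-1*(-37) - 91)*((44 - 49) - 31) = (37 - 91)*(-5 - 31) = -54*(-36) = 1944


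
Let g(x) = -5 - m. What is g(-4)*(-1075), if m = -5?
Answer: 0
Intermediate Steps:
g(x) = 0 (g(x) = -5 - 1*(-5) = -5 + 5 = 0)
g(-4)*(-1075) = 0*(-1075) = 0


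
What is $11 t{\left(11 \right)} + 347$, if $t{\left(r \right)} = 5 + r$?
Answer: $523$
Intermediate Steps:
$11 t{\left(11 \right)} + 347 = 11 \left(5 + 11\right) + 347 = 11 \cdot 16 + 347 = 176 + 347 = 523$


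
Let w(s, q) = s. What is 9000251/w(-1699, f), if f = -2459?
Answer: -9000251/1699 ≈ -5297.4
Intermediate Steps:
9000251/w(-1699, f) = 9000251/(-1699) = 9000251*(-1/1699) = -9000251/1699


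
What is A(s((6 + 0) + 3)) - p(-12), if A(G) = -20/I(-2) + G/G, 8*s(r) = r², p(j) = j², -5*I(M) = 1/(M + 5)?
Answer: 157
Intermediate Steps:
I(M) = -1/(5*(5 + M)) (I(M) = -1/(5*(M + 5)) = -1/(5*(5 + M)))
s(r) = r²/8
A(G) = 301 (A(G) = -20/((-1/(25 + 5*(-2)))) + G/G = -20/((-1/(25 - 10))) + 1 = -20/((-1/15)) + 1 = -20/((-1*1/15)) + 1 = -20/(-1/15) + 1 = -20*(-15) + 1 = 300 + 1 = 301)
A(s((6 + 0) + 3)) - p(-12) = 301 - 1*(-12)² = 301 - 1*144 = 301 - 144 = 157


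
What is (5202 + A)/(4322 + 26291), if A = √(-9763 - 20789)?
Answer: 5202/30613 + 2*I*√7638/30613 ≈ 0.16993 + 0.0057097*I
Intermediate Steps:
A = 2*I*√7638 (A = √(-30552) = 2*I*√7638 ≈ 174.79*I)
(5202 + A)/(4322 + 26291) = (5202 + 2*I*√7638)/(4322 + 26291) = (5202 + 2*I*√7638)/30613 = (5202 + 2*I*√7638)*(1/30613) = 5202/30613 + 2*I*√7638/30613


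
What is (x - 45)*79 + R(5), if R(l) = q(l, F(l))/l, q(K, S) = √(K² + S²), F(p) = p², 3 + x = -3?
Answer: -4029 + √26 ≈ -4023.9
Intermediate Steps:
x = -6 (x = -3 - 3 = -6)
R(l) = √(l² + l⁴)/l (R(l) = √(l² + (l²)²)/l = √(l² + l⁴)/l)
(x - 45)*79 + R(5) = (-6 - 45)*79 + √(5² + 5⁴)/5 = -51*79 + √(25 + 625)/5 = -4029 + √650/5 = -4029 + (5*√26)/5 = -4029 + √26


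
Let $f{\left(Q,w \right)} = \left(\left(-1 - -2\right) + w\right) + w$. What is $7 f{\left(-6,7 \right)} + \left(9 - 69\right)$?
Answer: $45$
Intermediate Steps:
$f{\left(Q,w \right)} = 1 + 2 w$ ($f{\left(Q,w \right)} = \left(\left(-1 + 2\right) + w\right) + w = \left(1 + w\right) + w = 1 + 2 w$)
$7 f{\left(-6,7 \right)} + \left(9 - 69\right) = 7 \left(1 + 2 \cdot 7\right) + \left(9 - 69\right) = 7 \left(1 + 14\right) - 60 = 7 \cdot 15 - 60 = 105 - 60 = 45$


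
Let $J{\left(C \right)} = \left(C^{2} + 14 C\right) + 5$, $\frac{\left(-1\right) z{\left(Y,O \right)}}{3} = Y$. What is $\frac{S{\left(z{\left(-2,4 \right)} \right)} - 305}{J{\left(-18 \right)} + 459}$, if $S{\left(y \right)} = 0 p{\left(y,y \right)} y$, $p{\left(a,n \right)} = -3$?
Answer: $- \frac{305}{536} \approx -0.56903$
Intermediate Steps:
$z{\left(Y,O \right)} = - 3 Y$
$J{\left(C \right)} = 5 + C^{2} + 14 C$
$S{\left(y \right)} = 0$ ($S{\left(y \right)} = 0 \left(-3\right) y = 0 y = 0$)
$\frac{S{\left(z{\left(-2,4 \right)} \right)} - 305}{J{\left(-18 \right)} + 459} = \frac{0 - 305}{\left(5 + \left(-18\right)^{2} + 14 \left(-18\right)\right) + 459} = - \frac{305}{\left(5 + 324 - 252\right) + 459} = - \frac{305}{77 + 459} = - \frac{305}{536}$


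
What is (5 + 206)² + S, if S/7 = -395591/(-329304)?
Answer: 14663712521/329304 ≈ 44529.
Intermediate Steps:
S = 2769137/329304 (S = 7*(-395591/(-329304)) = 7*(-395591*(-1/329304)) = 7*(395591/329304) = 2769137/329304 ≈ 8.4091)
(5 + 206)² + S = (5 + 206)² + 2769137/329304 = 211² + 2769137/329304 = 44521 + 2769137/329304 = 14663712521/329304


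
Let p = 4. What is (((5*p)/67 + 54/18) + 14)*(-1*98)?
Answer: -113582/67 ≈ -1695.3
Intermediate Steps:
(((5*p)/67 + 54/18) + 14)*(-1*98) = (((5*4)/67 + 54/18) + 14)*(-1*98) = ((20*(1/67) + 54*(1/18)) + 14)*(-98) = ((20/67 + 3) + 14)*(-98) = (221/67 + 14)*(-98) = (1159/67)*(-98) = -113582/67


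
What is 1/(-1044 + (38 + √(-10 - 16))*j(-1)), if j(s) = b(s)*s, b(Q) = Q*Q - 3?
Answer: -121/117141 - I*√26/468564 ≈ -0.0010329 - 1.0882e-5*I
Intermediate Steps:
b(Q) = -3 + Q² (b(Q) = Q² - 3 = -3 + Q²)
j(s) = s*(-3 + s²) (j(s) = (-3 + s²)*s = s*(-3 + s²))
1/(-1044 + (38 + √(-10 - 16))*j(-1)) = 1/(-1044 + (38 + √(-10 - 16))*(-(-3 + (-1)²))) = 1/(-1044 + (38 + √(-26))*(-(-3 + 1))) = 1/(-1044 + (38 + I*√26)*(-1*(-2))) = 1/(-1044 + (38 + I*√26)*2) = 1/(-1044 + (76 + 2*I*√26)) = 1/(-968 + 2*I*√26)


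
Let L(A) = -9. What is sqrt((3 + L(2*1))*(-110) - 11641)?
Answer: I*sqrt(10981) ≈ 104.79*I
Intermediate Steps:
sqrt((3 + L(2*1))*(-110) - 11641) = sqrt((3 - 9)*(-110) - 11641) = sqrt(-6*(-110) - 11641) = sqrt(660 - 11641) = sqrt(-10981) = I*sqrt(10981)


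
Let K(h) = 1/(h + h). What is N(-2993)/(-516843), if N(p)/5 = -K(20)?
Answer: 1/4134744 ≈ 2.4185e-7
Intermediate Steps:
K(h) = 1/(2*h)
N(p) = -⅛ (N(p) = 5*(-1/(2*20)) = 5*(-1*1/40) = 5*(-1/40) = -⅛)
N(-2993)/(-516843) = -⅛/(-516843) = -⅛*(-1/516843) = 1/4134744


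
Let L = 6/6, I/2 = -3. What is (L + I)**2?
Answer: 25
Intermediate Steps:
I = -6 (I = 2*(-3) = -6)
L = 1 (L = 6*(1/6) = 1)
(L + I)**2 = (1 - 6)**2 = (-5)**2 = 25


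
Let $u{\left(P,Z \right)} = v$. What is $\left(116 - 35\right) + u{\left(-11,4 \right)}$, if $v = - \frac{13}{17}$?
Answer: $\frac{1364}{17} \approx 80.235$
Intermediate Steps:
$v = - \frac{13}{17}$ ($v = \left(-13\right) \frac{1}{17} = - \frac{13}{17} \approx -0.76471$)
$u{\left(P,Z \right)} = - \frac{13}{17}$
$\left(116 - 35\right) + u{\left(-11,4 \right)} = \left(116 - 35\right) - \frac{13}{17} = 81 - \frac{13}{17} = \frac{1364}{17}$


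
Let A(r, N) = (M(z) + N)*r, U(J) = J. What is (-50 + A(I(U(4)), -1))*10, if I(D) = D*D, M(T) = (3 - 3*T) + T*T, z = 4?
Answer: 460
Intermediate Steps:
M(T) = 3 + T**2 - 3*T (M(T) = (3 - 3*T) + T**2 = 3 + T**2 - 3*T)
I(D) = D**2
A(r, N) = r*(7 + N) (A(r, N) = ((3 + 4**2 - 3*4) + N)*r = ((3 + 16 - 12) + N)*r = (7 + N)*r = r*(7 + N))
(-50 + A(I(U(4)), -1))*10 = (-50 + 4**2*(7 - 1))*10 = (-50 + 16*6)*10 = (-50 + 96)*10 = 46*10 = 460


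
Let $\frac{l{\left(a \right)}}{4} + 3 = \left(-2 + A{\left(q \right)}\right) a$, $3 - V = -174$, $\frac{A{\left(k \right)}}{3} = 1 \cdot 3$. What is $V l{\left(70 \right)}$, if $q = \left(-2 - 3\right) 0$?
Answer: $344796$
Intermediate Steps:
$q = 0$ ($q = \left(-5\right) 0 = 0$)
$A{\left(k \right)} = 9$ ($A{\left(k \right)} = 3 \cdot 1 \cdot 3 = 3 \cdot 3 = 9$)
$V = 177$ ($V = 3 - -174 = 3 + 174 = 177$)
$l{\left(a \right)} = -12 + 28 a$ ($l{\left(a \right)} = -12 + 4 \left(-2 + 9\right) a = -12 + 4 \cdot 7 a = -12 + 28 a$)
$V l{\left(70 \right)} = 177 \left(-12 + 28 \cdot 70\right) = 177 \left(-12 + 1960\right) = 177 \cdot 1948 = 344796$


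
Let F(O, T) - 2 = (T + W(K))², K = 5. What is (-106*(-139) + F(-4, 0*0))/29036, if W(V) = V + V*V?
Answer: 3909/7259 ≈ 0.53850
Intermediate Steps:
W(V) = V + V²
F(O, T) = 2 + (30 + T)² (F(O, T) = 2 + (T + 5*(1 + 5))² = 2 + (T + 5*6)² = 2 + (T + 30)² = 2 + (30 + T)²)
(-106*(-139) + F(-4, 0*0))/29036 = (-106*(-139) + (2 + (30 + 0*0)²))/29036 = (14734 + (2 + (30 + 0)²))*(1/29036) = (14734 + (2 + 30²))*(1/29036) = (14734 + (2 + 900))*(1/29036) = (14734 + 902)*(1/29036) = 15636*(1/29036) = 3909/7259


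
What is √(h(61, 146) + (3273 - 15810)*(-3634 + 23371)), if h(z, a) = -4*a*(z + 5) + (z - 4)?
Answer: 2*I*√61870314 ≈ 15732.0*I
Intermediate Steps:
h(z, a) = -4 + z - 4*a*(5 + z) (h(z, a) = -4*a*(5 + z) + (-4 + z) = -4 + z - 4*a*(5 + z))
√(h(61, 146) + (3273 - 15810)*(-3634 + 23371)) = √((-4 + 61 - 20*146 - 4*146*61) + (3273 - 15810)*(-3634 + 23371)) = √((-4 + 61 - 2920 - 35624) - 12537*19737) = √(-38487 - 247442769) = √(-247481256) = 2*I*√61870314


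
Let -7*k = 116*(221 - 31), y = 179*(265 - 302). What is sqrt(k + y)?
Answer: I*sqrt(478807)/7 ≈ 98.851*I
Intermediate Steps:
y = -6623 (y = 179*(-37) = -6623)
k = -22040/7 (k = -116*(221 - 31)/7 = -116*190/7 = -1/7*22040 = -22040/7 ≈ -3148.6)
sqrt(k + y) = sqrt(-22040/7 - 6623) = sqrt(-68401/7) = I*sqrt(478807)/7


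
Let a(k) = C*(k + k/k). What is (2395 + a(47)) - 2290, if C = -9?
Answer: -327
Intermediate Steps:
a(k) = -9 - 9*k (a(k) = -9*(k + k/k) = -9*(k + 1) = -9*(1 + k) = -9 - 9*k)
(2395 + a(47)) - 2290 = (2395 + (-9 - 9*47)) - 2290 = (2395 + (-9 - 423)) - 2290 = (2395 - 432) - 2290 = 1963 - 2290 = -327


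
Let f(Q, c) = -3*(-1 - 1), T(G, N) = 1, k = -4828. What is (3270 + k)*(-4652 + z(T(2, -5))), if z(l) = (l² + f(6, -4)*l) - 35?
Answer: 7291440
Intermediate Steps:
f(Q, c) = 6 (f(Q, c) = -3*(-2) = 6)
z(l) = -35 + l² + 6*l (z(l) = (l² + 6*l) - 35 = -35 + l² + 6*l)
(3270 + k)*(-4652 + z(T(2, -5))) = (3270 - 4828)*(-4652 + (-35 + 1² + 6*1)) = -1558*(-4652 + (-35 + 1 + 6)) = -1558*(-4652 - 28) = -1558*(-4680) = 7291440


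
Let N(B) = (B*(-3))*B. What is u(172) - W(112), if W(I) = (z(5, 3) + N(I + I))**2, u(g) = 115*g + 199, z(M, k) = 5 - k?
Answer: -22658056697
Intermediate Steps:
N(B) = -3*B**2 (N(B) = (-3*B)*B = -3*B**2)
u(g) = 199 + 115*g
W(I) = (2 - 12*I**2)**2 (W(I) = ((5 - 1*3) - 3*(I + I)**2)**2 = ((5 - 3) - 3*4*I**2)**2 = (2 - 12*I**2)**2)
u(172) - W(112) = (199 + 115*172) - 4*(-1 + 6*112**2)**2 = (199 + 19780) - 4*(-1 + 6*12544)**2 = 19979 - 4*(-1 + 75264)**2 = 19979 - 4*75263**2 = 19979 - 4*5664519169 = 19979 - 1*22658076676 = 19979 - 22658076676 = -22658056697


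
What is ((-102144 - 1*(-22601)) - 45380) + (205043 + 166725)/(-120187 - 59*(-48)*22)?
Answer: -7231289777/57883 ≈ -1.2493e+5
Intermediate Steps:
((-102144 - 1*(-22601)) - 45380) + (205043 + 166725)/(-120187 - 59*(-48)*22) = ((-102144 + 22601) - 45380) + 371768/(-120187 + 2832*22) = (-79543 - 45380) + 371768/(-120187 + 62304) = -124923 + 371768/(-57883) = -124923 + 371768*(-1/57883) = -124923 - 371768/57883 = -7231289777/57883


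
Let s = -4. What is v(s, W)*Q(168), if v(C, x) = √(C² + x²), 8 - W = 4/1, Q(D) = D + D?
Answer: 1344*√2 ≈ 1900.7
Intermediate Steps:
Q(D) = 2*D
W = 4 (W = 8 - 4/1 = 8 - 4 = 4)
v(s, W)*Q(168) = √((-4)² + 4²)*(2*168) = √(16 + 16)*336 = √32*336 = (4*√2)*336 = 1344*√2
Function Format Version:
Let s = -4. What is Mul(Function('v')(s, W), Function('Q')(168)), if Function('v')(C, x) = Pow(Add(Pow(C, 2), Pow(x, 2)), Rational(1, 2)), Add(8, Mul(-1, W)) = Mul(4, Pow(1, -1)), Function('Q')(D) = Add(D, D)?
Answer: Mul(1344, Pow(2, Rational(1, 2))) ≈ 1900.7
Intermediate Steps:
Function('Q')(D) = Mul(2, D)
W = 4 (W = Add(8, Mul(-1, Mul(4, Pow(1, -1)))) = Add(8, Mul(-1, Mul(4, 1))) = Add(8, Mul(-1, 4)) = Add(8, -4) = 4)
Mul(Function('v')(s, W), Function('Q')(168)) = Mul(Pow(Add(Pow(-4, 2), Pow(4, 2)), Rational(1, 2)), Mul(2, 168)) = Mul(Pow(Add(16, 16), Rational(1, 2)), 336) = Mul(Pow(32, Rational(1, 2)), 336) = Mul(Mul(4, Pow(2, Rational(1, 2))), 336) = Mul(1344, Pow(2, Rational(1, 2)))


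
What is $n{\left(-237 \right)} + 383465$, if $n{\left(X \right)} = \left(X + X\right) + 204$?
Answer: $383195$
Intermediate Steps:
$n{\left(X \right)} = 204 + 2 X$ ($n{\left(X \right)} = 2 X + 204 = 204 + 2 X$)
$n{\left(-237 \right)} + 383465 = \left(204 + 2 \left(-237\right)\right) + 383465 = \left(204 - 474\right) + 383465 = -270 + 383465 = 383195$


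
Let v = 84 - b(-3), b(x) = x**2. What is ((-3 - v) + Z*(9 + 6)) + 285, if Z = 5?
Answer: 282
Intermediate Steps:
v = 75 (v = 84 - 1*(-3)**2 = 84 - 1*9 = 84 - 9 = 75)
((-3 - v) + Z*(9 + 6)) + 285 = ((-3 - 1*75) + 5*(9 + 6)) + 285 = ((-3 - 75) + 5*15) + 285 = (-78 + 75) + 285 = -3 + 285 = 282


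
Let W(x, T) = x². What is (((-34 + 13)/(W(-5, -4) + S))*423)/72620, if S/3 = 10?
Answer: -8883/3994100 ≈ -0.0022240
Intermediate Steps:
S = 30 (S = 3*10 = 30)
(((-34 + 13)/(W(-5, -4) + S))*423)/72620 = (((-34 + 13)/((-5)² + 30))*423)/72620 = (-21/(25 + 30)*423)*(1/72620) = (-21/55*423)*(1/72620) = (-21*1/55*423)*(1/72620) = -21/55*423*(1/72620) = -8883/55*1/72620 = -8883/3994100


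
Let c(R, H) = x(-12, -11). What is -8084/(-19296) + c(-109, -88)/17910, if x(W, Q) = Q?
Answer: 2007947/4799880 ≈ 0.41833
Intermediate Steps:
c(R, H) = -11
-8084/(-19296) + c(-109, -88)/17910 = -8084/(-19296) - 11/17910 = -8084*(-1/19296) - 11*1/17910 = 2021/4824 - 11/17910 = 2007947/4799880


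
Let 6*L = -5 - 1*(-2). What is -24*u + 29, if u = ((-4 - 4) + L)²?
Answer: -1705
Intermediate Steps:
L = -½ (L = (-5 - 1*(-2))/6 = (-5 + 2)/6 = (⅙)*(-3) = -½ ≈ -0.50000)
u = 289/4 (u = ((-4 - 4) - ½)² = (-8 - ½)² = (-17/2)² = 289/4 ≈ 72.250)
-24*u + 29 = -24*289/4 + 29 = -1734 + 29 = -1705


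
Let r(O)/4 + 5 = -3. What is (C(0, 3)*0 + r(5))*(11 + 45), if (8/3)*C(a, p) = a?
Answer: -1792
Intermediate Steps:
C(a, p) = 3*a/8
r(O) = -32 (r(O) = -20 + 4*(-3) = -20 - 12 = -32)
(C(0, 3)*0 + r(5))*(11 + 45) = (((3/8)*0)*0 - 32)*(11 + 45) = (0*0 - 32)*56 = (0 - 32)*56 = -32*56 = -1792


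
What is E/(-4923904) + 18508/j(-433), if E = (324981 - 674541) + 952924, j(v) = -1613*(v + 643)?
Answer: -5276948267/29783464320 ≈ -0.17718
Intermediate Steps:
j(v) = -1037159 - 1613*v (j(v) = -1613*(643 + v) = -1037159 - 1613*v)
E = 603364 (E = -349560 + 952924 = 603364)
E/(-4923904) + 18508/j(-433) = 603364/(-4923904) + 18508/(-1037159 - 1613*(-433)) = 603364*(-1/4923904) + 18508/(-1037159 + 698429) = -150841/1230976 + 18508/(-338730) = -150841/1230976 + 18508*(-1/338730) = -150841/1230976 - 1322/24195 = -5276948267/29783464320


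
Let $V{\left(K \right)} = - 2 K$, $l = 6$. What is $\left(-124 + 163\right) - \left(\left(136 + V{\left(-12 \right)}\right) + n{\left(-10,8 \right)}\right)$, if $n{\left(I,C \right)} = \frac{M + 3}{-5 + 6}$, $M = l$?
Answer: $-130$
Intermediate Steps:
$M = 6$
$n{\left(I,C \right)} = 9$ ($n{\left(I,C \right)} = \frac{6 + 3}{-5 + 6} = \frac{9}{1} = 9 \cdot 1 = 9$)
$\left(-124 + 163\right) - \left(\left(136 + V{\left(-12 \right)}\right) + n{\left(-10,8 \right)}\right) = \left(-124 + 163\right) - \left(\left(136 - -24\right) + 9\right) = 39 - \left(\left(136 + 24\right) + 9\right) = 39 - \left(160 + 9\right) = 39 - 169 = -130$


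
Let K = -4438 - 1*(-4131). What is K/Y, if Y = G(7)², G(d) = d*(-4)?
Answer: -307/784 ≈ -0.39158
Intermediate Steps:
G(d) = -4*d
Y = 784 (Y = (-4*7)² = (-28)² = 784)
K = -307 (K = -4438 + 4131 = -307)
K/Y = -307/784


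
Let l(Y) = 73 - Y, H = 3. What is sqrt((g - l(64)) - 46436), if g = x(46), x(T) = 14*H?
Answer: 7*I*sqrt(947) ≈ 215.41*I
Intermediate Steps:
x(T) = 42 (x(T) = 14*3 = 42)
g = 42
sqrt((g - l(64)) - 46436) = sqrt((42 - (73 - 1*64)) - 46436) = sqrt((42 - (73 - 64)) - 46436) = sqrt((42 - 1*9) - 46436) = sqrt((42 - 9) - 46436) = sqrt(33 - 46436) = sqrt(-46403) = 7*I*sqrt(947)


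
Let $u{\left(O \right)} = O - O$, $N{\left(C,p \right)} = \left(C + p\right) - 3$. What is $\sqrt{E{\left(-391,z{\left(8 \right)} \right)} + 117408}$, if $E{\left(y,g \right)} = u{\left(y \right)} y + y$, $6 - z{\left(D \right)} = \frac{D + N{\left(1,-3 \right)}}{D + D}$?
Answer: $\sqrt{117017} \approx 342.08$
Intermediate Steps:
$N{\left(C,p \right)} = -3 + C + p$
$u{\left(O \right)} = 0$
$z{\left(D \right)} = 6 - \frac{-5 + D}{2 D}$ ($z{\left(D \right)} = 6 - \frac{D - 5}{D + D} = 6 - \frac{D - 5}{2 D} = 6 - \left(-5 + D\right) \frac{1}{2 D} = 6 - \frac{-5 + D}{2 D}$)
$E{\left(y,g \right)} = y$ ($E{\left(y,g \right)} = 0 y + y = 0 + y = y$)
$\sqrt{E{\left(-391,z{\left(8 \right)} \right)} + 117408} = \sqrt{-391 + 117408} = \sqrt{117017}$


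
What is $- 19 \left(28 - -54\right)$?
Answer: $-1558$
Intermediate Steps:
$- 19 \left(28 - -54\right) = - 19 \left(28 + 54\right) = \left(-19\right) 82 = -1558$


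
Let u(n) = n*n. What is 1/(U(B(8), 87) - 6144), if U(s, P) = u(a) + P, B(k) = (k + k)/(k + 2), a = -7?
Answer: -1/6008 ≈ -0.00016644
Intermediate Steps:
u(n) = n²
B(k) = 2*k/(2 + k) (B(k) = (2*k)/(2 + k) = 2*k/(2 + k))
U(s, P) = 49 + P (U(s, P) = (-7)² + P = 49 + P)
1/(U(B(8), 87) - 6144) = 1/((49 + 87) - 6144) = 1/(136 - 6144) = 1/(-6008) = -1/6008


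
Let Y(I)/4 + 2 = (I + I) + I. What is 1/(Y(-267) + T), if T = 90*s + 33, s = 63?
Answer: 1/2491 ≈ 0.00040145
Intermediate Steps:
Y(I) = -8 + 12*I (Y(I) = -8 + 4*((I + I) + I) = -8 + 4*(2*I + I) = -8 + 4*(3*I) = -8 + 12*I)
T = 5703 (T = 90*63 + 33 = 5670 + 33 = 5703)
1/(Y(-267) + T) = 1/((-8 + 12*(-267)) + 5703) = 1/((-8 - 3204) + 5703) = 1/(-3212 + 5703) = 1/2491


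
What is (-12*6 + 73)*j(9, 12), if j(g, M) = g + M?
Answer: 21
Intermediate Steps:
j(g, M) = M + g
(-12*6 + 73)*j(9, 12) = (-12*6 + 73)*(12 + 9) = (-72 + 73)*21 = 1*21 = 21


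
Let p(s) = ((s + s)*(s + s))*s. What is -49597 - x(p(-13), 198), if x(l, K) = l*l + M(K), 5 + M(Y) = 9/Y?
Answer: -1700127793/22 ≈ -7.7279e+7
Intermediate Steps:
M(Y) = -5 + 9/Y
p(s) = 4*s**3 (p(s) = ((2*s)*(2*s))*s = (4*s**2)*s = 4*s**3)
x(l, K) = -5 + l**2 + 9/K (x(l, K) = l*l + (-5 + 9/K) = l**2 + (-5 + 9/K) = -5 + l**2 + 9/K)
-49597 - x(p(-13), 198) = -49597 - (-5 + (4*(-13)**3)**2 + 9/198) = -49597 - (-5 + (4*(-2197))**2 + 9*(1/198)) = -49597 - (-5 + (-8788)**2 + 1/22) = -49597 - (-5 + 77228944 + 1/22) = -49597 - 1*1699036659/22 = -49597 - 1699036659/22 = -1700127793/22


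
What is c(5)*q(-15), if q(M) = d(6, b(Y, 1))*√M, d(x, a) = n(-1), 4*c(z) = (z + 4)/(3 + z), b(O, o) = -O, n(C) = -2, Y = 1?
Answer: -9*I*√15/16 ≈ -2.1786*I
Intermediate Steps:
c(z) = (4 + z)/(4*(3 + z)) (c(z) = ((z + 4)/(3 + z))/4 = ((4 + z)/(3 + z))/4 = (4 + z)/(4*(3 + z)))
d(x, a) = -2
q(M) = -2*√M
c(5)*q(-15) = ((4 + 5)/(4*(3 + 5)))*(-2*I*√15) = ((¼)*9/8)*(-2*I*√15) = ((¼)*(⅛)*9)*(-2*I*√15) = 9*(-2*I*√15)/32 = -9*I*√15/16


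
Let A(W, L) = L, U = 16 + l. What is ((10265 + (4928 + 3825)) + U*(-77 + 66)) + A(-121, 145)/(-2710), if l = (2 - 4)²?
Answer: 10188487/542 ≈ 18798.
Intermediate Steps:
l = 4 (l = (-2)² = 4)
U = 20 (U = 16 + 4 = 20)
((10265 + (4928 + 3825)) + U*(-77 + 66)) + A(-121, 145)/(-2710) = ((10265 + (4928 + 3825)) + 20*(-77 + 66)) + 145/(-2710) = ((10265 + 8753) + 20*(-11)) + 145*(-1/2710) = (19018 - 220) - 29/542 = 18798 - 29/542 = 10188487/542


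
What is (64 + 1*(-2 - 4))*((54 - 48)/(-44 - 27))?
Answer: -348/71 ≈ -4.9014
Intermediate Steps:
(64 + 1*(-2 - 4))*((54 - 48)/(-44 - 27)) = (64 + 1*(-6))*(6/(-71)) = (64 - 6)*(6*(-1/71)) = 58*(-6/71) = -348/71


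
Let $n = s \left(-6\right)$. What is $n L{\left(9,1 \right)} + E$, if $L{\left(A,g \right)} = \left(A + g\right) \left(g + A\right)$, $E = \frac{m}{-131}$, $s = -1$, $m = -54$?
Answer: $\frac{78654}{131} \approx 600.41$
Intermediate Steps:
$E = \frac{54}{131}$ ($E = - \frac{54}{-131} = \left(-54\right) \left(- \frac{1}{131}\right) = \frac{54}{131} \approx 0.41221$)
$n = 6$ ($n = \left(-1\right) \left(-6\right) = 6$)
$L{\left(A,g \right)} = \left(A + g\right)^{2}$ ($L{\left(A,g \right)} = \left(A + g\right) \left(A + g\right) = \left(A + g\right)^{2}$)
$n L{\left(9,1 \right)} + E = 6 \left(9 + 1\right)^{2} + \frac{54}{131} = 6 \cdot 10^{2} + \frac{54}{131} = 6 \cdot 100 + \frac{54}{131} = 600 + \frac{54}{131} = \frac{78654}{131}$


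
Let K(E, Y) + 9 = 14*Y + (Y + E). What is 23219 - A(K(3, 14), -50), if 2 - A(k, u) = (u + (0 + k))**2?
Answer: 46933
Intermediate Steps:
K(E, Y) = -9 + E + 15*Y (K(E, Y) = -9 + (14*Y + (Y + E)) = -9 + (14*Y + (E + Y)) = -9 + (E + 15*Y) = -9 + E + 15*Y)
A(k, u) = 2 - (k + u)**2 (A(k, u) = 2 - (u + (0 + k))**2 = 2 - (u + k)**2 = 2 - (k + u)**2)
23219 - A(K(3, 14), -50) = 23219 - (2 - ((-9 + 3 + 15*14) - 50)**2) = 23219 - (2 - ((-9 + 3 + 210) - 50)**2) = 23219 - (2 - (204 - 50)**2) = 23219 - (2 - 1*154**2) = 23219 - (2 - 1*23716) = 23219 - (2 - 23716) = 23219 - 1*(-23714) = 23219 + 23714 = 46933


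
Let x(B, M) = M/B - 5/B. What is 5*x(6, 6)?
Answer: ⅚ ≈ 0.83333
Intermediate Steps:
x(B, M) = -5/B + M/B
5*x(6, 6) = 5*((-5 + 6)/6) = 5*((⅙)*1) = 5*(⅙) = ⅚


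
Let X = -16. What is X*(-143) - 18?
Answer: 2270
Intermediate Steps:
X*(-143) - 18 = -16*(-143) - 18 = 2288 - 18 = 2270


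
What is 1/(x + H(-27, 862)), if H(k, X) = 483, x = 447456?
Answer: 1/447939 ≈ 2.2324e-6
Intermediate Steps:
1/(x + H(-27, 862)) = 1/(447456 + 483) = 1/447939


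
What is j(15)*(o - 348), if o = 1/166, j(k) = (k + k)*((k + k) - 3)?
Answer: -23395635/83 ≈ -2.8188e+5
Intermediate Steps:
j(k) = 2*k*(-3 + 2*k) (j(k) = (2*k)*(2*k - 3) = (2*k)*(-3 + 2*k) = 2*k*(-3 + 2*k))
o = 1/166 ≈ 0.0060241
j(15)*(o - 348) = (2*15*(-3 + 2*15))*(1/166 - 348) = (2*15*(-3 + 30))*(-57767/166) = (2*15*27)*(-57767/166) = 810*(-57767/166) = -23395635/83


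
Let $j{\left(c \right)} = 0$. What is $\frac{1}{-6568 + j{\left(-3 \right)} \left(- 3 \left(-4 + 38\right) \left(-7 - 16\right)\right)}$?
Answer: $- \frac{1}{6568} \approx -0.00015225$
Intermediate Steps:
$\frac{1}{-6568 + j{\left(-3 \right)} \left(- 3 \left(-4 + 38\right) \left(-7 - 16\right)\right)} = \frac{1}{-6568 + 0 \left(- 3 \left(-4 + 38\right) \left(-7 - 16\right)\right)} = \frac{1}{-6568 + 0 \left(- 3 \cdot 34 \left(-23\right)\right)} = \frac{1}{-6568 + 0 \left(\left(-3\right) \left(-782\right)\right)} = \frac{1}{-6568 + 0 \cdot 2346} = \frac{1}{-6568 + 0} = \frac{1}{-6568} = - \frac{1}{6568}$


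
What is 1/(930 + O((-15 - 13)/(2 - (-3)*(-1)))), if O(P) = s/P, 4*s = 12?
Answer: 28/26043 ≈ 0.0010751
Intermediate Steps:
s = 3 (s = (¼)*12 = 3)
O(P) = 3/P
1/(930 + O((-15 - 13)/(2 - (-3)*(-1)))) = 1/(930 + 3/(((-15 - 13)/(2 - (-3)*(-1))))) = 1/(930 + 3/((-28/(2 - 1*3)))) = 1/(930 + 3/((-28/(2 - 3)))) = 1/(930 + 3/((-28/(-1)))) = 1/(930 + 3/((-28*(-1)))) = 1/(930 + 3/28) = 1/(26043/28) = 28/26043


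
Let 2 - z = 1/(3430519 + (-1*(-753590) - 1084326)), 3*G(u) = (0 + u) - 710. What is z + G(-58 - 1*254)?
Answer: -349931059/1033261 ≈ -338.67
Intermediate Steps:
G(u) = -710/3 + u/3 (G(u) = ((0 + u) - 710)/3 = (u - 710)/3 = (-710 + u)/3 = -710/3 + u/3)
z = 6199565/3099783 (z = 2 - 1/(3430519 + (-1*(-753590) - 1084326)) = 2 - 1/(3430519 + (753590 - 1084326)) = 2 - 1/(3430519 - 330736) = 2 - 1/3099783 = 6199565/3099783 ≈ 2.0000)
z + G(-58 - 1*254) = 6199565/3099783 + (-710/3 + (-58 - 1*254)/3) = 6199565/3099783 + (-710/3 + (-58 - 254)/3) = 6199565/3099783 + (-710/3 + (⅓)*(-312)) = 6199565/3099783 + (-710/3 - 104) = 6199565/3099783 - 1022/3 = -349931059/1033261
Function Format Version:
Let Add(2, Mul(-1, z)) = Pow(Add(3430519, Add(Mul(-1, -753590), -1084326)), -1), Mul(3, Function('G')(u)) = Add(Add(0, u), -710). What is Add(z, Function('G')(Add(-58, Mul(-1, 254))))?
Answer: Rational(-349931059, 1033261) ≈ -338.67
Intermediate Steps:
Function('G')(u) = Add(Rational(-710, 3), Mul(Rational(1, 3), u)) (Function('G')(u) = Mul(Rational(1, 3), Add(Add(0, u), -710)) = Mul(Rational(1, 3), Add(u, -710)) = Mul(Rational(1, 3), Add(-710, u)) = Add(Rational(-710, 3), Mul(Rational(1, 3), u)))
z = Rational(6199565, 3099783) (z = Add(2, Mul(-1, Pow(Add(3430519, Add(Mul(-1, -753590), -1084326)), -1))) = Add(2, Mul(-1, Pow(Add(3430519, Add(753590, -1084326)), -1))) = Add(2, Mul(-1, Pow(Add(3430519, -330736), -1))) = Add(2, Mul(-1, Pow(3099783, -1))) = Add(2, Mul(-1, Rational(1, 3099783))) = Add(2, Rational(-1, 3099783)) = Rational(6199565, 3099783) ≈ 2.0000)
Add(z, Function('G')(Add(-58, Mul(-1, 254)))) = Add(Rational(6199565, 3099783), Add(Rational(-710, 3), Mul(Rational(1, 3), Add(-58, Mul(-1, 254))))) = Add(Rational(6199565, 3099783), Add(Rational(-710, 3), Mul(Rational(1, 3), Add(-58, -254)))) = Add(Rational(6199565, 3099783), Add(Rational(-710, 3), Mul(Rational(1, 3), -312))) = Add(Rational(6199565, 3099783), Add(Rational(-710, 3), -104)) = Add(Rational(6199565, 3099783), Rational(-1022, 3)) = Rational(-349931059, 1033261)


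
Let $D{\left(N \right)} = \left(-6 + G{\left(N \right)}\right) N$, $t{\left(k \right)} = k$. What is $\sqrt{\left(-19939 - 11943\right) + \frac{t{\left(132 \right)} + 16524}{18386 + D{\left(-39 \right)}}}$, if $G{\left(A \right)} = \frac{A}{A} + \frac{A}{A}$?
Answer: $\frac{i \sqrt{2740226633074}}{9271} \approx 178.55 i$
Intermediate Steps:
$G{\left(A \right)} = 2$ ($G{\left(A \right)} = 1 + 1 = 2$)
$D{\left(N \right)} = - 4 N$ ($D{\left(N \right)} = \left(-6 + 2\right) N = - 4 N$)
$\sqrt{\left(-19939 - 11943\right) + \frac{t{\left(132 \right)} + 16524}{18386 + D{\left(-39 \right)}}} = \sqrt{\left(-19939 - 11943\right) + \frac{132 + 16524}{18386 - -156}} = \sqrt{-31882 + \frac{16656}{18386 + 156}} = \sqrt{-31882 + \frac{16656}{18542}} = \sqrt{-31882 + 16656 \cdot \frac{1}{18542}} = \sqrt{-31882 + \frac{8328}{9271}} = \sqrt{- \frac{295569694}{9271}} = \frac{i \sqrt{2740226633074}}{9271}$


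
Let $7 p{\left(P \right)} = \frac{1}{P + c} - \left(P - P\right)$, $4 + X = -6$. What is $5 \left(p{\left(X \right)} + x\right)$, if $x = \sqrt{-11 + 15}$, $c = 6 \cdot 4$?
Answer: $\frac{985}{98} \approx 10.051$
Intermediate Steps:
$c = 24$
$X = -10$ ($X = -4 - 6 = -10$)
$x = 2$ ($x = \sqrt{4} = 2$)
$p{\left(P \right)} = \frac{1}{7 \left(24 + P\right)}$ ($p{\left(P \right)} = \frac{\frac{1}{P + 24} - \left(P - P\right)}{7} = \frac{\frac{1}{24 + P} - 0}{7} = \frac{\frac{1}{24 + P} + 0}{7} = \frac{1}{7 \left(24 + P\right)}$)
$5 \left(p{\left(X \right)} + x\right) = 5 \left(\frac{1}{7 \left(24 - 10\right)} + 2\right) = 5 \left(\frac{1}{7 \cdot 14} + 2\right) = 5 \left(\frac{1}{7} \cdot \frac{1}{14} + 2\right) = 5 \left(\frac{1}{98} + 2\right) = 5 \cdot \frac{197}{98} = \frac{985}{98}$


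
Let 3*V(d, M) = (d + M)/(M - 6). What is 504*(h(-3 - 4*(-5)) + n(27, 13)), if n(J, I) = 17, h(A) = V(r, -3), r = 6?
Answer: 8512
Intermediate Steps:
V(d, M) = (M + d)/(3*(-6 + M)) (V(d, M) = ((d + M)/(M - 6))/3 = ((M + d)/(-6 + M))/3 = (M + d)/(3*(-6 + M)))
h(A) = -⅑ (h(A) = (-3 + 6)/(3*(-6 - 3)) = (⅓)*3/(-9) = (⅓)*(-⅑)*3 = -⅑)
504*(h(-3 - 4*(-5)) + n(27, 13)) = 504*(-⅑ + 17) = 504*(152/9) = 8512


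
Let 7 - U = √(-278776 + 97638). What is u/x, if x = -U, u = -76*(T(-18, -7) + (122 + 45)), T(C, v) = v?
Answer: 85120/181187 + 571520*I*√82/181187 ≈ 0.46979 + 28.564*I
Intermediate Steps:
U = 7 - 47*I*√82 (U = 7 - √(-278776 + 97638) = 7 - √(-181138) = 7 - 47*I*√82 ≈ 7.0 - 425.6*I)
u = -12160 (u = -76*(-7 + (122 + 45)) = -76*(-7 + 167) = -76*160 = -12160)
x = -7 + 47*I*√82 (x = -(7 - 47*I*√82) = -7 + 47*I*√82 ≈ -7.0 + 425.6*I)
u/x = -12160/(-7 + 47*I*√82)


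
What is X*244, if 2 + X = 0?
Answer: -488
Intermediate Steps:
X = -2 (X = -2 + 0 = -2)
X*244 = -2*244 = -488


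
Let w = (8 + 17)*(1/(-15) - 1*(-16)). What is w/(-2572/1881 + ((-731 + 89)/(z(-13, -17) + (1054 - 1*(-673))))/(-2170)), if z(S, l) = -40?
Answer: -1371450909675/4707172139 ≈ -291.35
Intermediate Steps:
w = 1195/3 (w = 25*(-1/15 + 16) = 25*(239/15) = 1195/3 ≈ 398.33)
w/(-2572/1881 + ((-731 + 89)/(z(-13, -17) + (1054 - 1*(-673))))/(-2170)) = 1195/(3*(-2572/1881 + ((-731 + 89)/(-40 + (1054 - 1*(-673))))/(-2170))) = 1195/(3*(-2572*1/1881 - 642/(-40 + (1054 + 673))*(-1/2170))) = 1195/(3*(-2572/1881 - 642/(-40 + 1727)*(-1/2170))) = 1195/(3*(-2572/1881 - 642/1687*(-1/2170))) = 1195/(3*(-2572/1881 + 321/1830395)) = 1195/(3*(-4707172139/3442972995)) = (1195/3)*(-3442972995/4707172139) = -1371450909675/4707172139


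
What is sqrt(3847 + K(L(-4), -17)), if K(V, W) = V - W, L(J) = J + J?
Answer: 4*sqrt(241) ≈ 62.097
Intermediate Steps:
L(J) = 2*J
sqrt(3847 + K(L(-4), -17)) = sqrt(3847 + (2*(-4) - 1*(-17))) = sqrt(3847 + (-8 + 17)) = sqrt(3847 + 9) = sqrt(3856) = 4*sqrt(241)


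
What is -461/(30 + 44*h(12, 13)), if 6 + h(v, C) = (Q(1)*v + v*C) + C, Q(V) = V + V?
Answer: -461/8258 ≈ -0.055825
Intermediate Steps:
Q(V) = 2*V
h(v, C) = -6 + C + 2*v + C*v (h(v, C) = -6 + (((2*1)*v + v*C) + C) = -6 + ((2*v + C*v) + C) = -6 + (C + 2*v + C*v) = -6 + C + 2*v + C*v)
-461/(30 + 44*h(12, 13)) = -461/(30 + 44*(-6 + 13 + 2*12 + 13*12)) = -461/(30 + 44*(-6 + 13 + 24 + 156)) = -461/(30 + 44*187) = -461/(30 + 8228) = -461/8258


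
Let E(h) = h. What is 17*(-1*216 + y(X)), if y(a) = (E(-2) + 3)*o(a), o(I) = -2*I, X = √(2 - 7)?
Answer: -3672 - 34*I*√5 ≈ -3672.0 - 76.026*I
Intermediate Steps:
X = I*√5 (X = √(-5) = I*√5 ≈ 2.2361*I)
y(a) = -2*a (y(a) = (-2 + 3)*(-2*a) = 1*(-2*a) = -2*a)
17*(-1*216 + y(X)) = 17*(-1*216 - 2*I*√5) = 17*(-216 - 2*I*√5) = -3672 - 34*I*√5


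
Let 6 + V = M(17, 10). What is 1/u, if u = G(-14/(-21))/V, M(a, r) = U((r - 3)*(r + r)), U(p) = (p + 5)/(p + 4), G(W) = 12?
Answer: -719/1728 ≈ -0.41609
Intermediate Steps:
U(p) = (5 + p)/(4 + p)
M(a, r) = (5 + 2*r*(-3 + r))/(4 + 2*r*(-3 + r)) (M(a, r) = (5 + (r - 3)*(r + r))/(4 + (r - 3)*(r + r)) = (5 + (-3 + r)*(2*r))/(4 + (-3 + r)*(2*r)) = (5 + 2*r*(-3 + r))/(4 + 2*r*(-3 + r)))
V = -719/144 (V = -6 + (5/2 + 10*(-3 + 10))/(2 + 10*(-3 + 10)) = -6 + (5/2 + 10*7)/(2 + 10*7) = -6 + (5/2 + 70)/(2 + 70) = -6 + (145/2)/72 = -6 + (1/72)*(145/2) = -6 + 145/144 = -719/144 ≈ -4.9931)
u = -1728/719 (u = 12/(-719/144) = 12*(-144/719) = -1728/719 ≈ -2.4033)
1/u = 1/(-1728/719) = -719/1728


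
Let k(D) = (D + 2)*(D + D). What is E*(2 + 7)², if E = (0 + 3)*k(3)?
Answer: 7290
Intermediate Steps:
k(D) = 2*D*(2 + D) (k(D) = (2 + D)*(2*D) = 2*D*(2 + D))
E = 90 (E = (0 + 3)*(2*3*(2 + 3)) = 3*(2*3*5) = 3*30 = 90)
E*(2 + 7)² = 90*(2 + 7)² = 90*9² = 90*81 = 7290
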